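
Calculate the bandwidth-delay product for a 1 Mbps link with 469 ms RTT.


BDP = bandwidth * RTT
= 1 Mbps * 469 ms
= 1 * 1e6 * 469 / 1000 bits
= 469000 bits
= 58625 bytes
= 57.251 KB
BDP = 469000 bits (58625 bytes)


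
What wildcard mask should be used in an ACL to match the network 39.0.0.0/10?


Subnet mask: 255.192.0.0
Wildcard = 255.255.255.255 - subnet mask
255 - 255 = 0
255 - 192 = 63
255 - 0 = 255
255 - 0 = 255
Wildcard: 0.63.255.255


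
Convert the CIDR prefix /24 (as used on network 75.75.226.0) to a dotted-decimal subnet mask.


/24 means 24 network bits, 8 host bits
Binary: 11111111111111111111111100000000
Mask: 255.255.255.0


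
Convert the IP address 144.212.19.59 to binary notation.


144 = 10010000
212 = 11010100
19 = 00010011
59 = 00111011
Binary: 10010000.11010100.00010011.00111011


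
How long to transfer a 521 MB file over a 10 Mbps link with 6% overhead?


Effective throughput = 10 * (1 - 6/100) = 9.4 Mbps
File size in Mb = 521 * 8 = 4168 Mb
Time = 4168 / 9.4
Time = 443.4043 seconds


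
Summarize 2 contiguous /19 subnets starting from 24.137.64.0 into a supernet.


Original prefix: /19
Number of subnets: 2 = 2^1
New prefix = 19 - 1 = 18
Supernet: 24.137.64.0/18


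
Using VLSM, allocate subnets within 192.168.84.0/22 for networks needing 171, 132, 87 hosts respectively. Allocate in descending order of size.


171 hosts -> /24 (254 usable): 192.168.84.0/24
132 hosts -> /24 (254 usable): 192.168.85.0/24
87 hosts -> /25 (126 usable): 192.168.86.0/25
Allocation: 192.168.84.0/24 (171 hosts, 254 usable); 192.168.85.0/24 (132 hosts, 254 usable); 192.168.86.0/25 (87 hosts, 126 usable)


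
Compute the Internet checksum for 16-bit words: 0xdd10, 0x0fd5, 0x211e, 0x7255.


Sum all words (with carry folding):
+ 0xdd10 = 0xdd10
+ 0x0fd5 = 0xece5
+ 0x211e = 0x0e04
+ 0x7255 = 0x8059
One's complement: ~0x8059
Checksum = 0x7fa6


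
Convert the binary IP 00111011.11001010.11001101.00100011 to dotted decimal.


00111011 = 59
11001010 = 202
11001101 = 205
00100011 = 35
IP: 59.202.205.35


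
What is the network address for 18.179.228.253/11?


IP:   00010010.10110011.11100100.11111101
Mask: 11111111.11100000.00000000.00000000
AND operation:
Net:  00010010.10100000.00000000.00000000
Network: 18.160.0.0/11


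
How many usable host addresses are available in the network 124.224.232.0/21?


Host bits = 32 - 21 = 11
Total addresses = 2^11 = 2048
Usable = total - 2 (network and broadcast)
Usable hosts: 2046


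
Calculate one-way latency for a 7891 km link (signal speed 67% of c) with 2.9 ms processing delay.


Speed = 0.67 * 3e5 km/s = 201000 km/s
Propagation delay = 7891 / 201000 = 0.0393 s = 39.2587 ms
Processing delay = 2.9 ms
Total one-way latency = 42.1587 ms


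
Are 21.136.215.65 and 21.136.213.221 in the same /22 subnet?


Mask: 255.255.252.0
21.136.215.65 AND mask = 21.136.212.0
21.136.213.221 AND mask = 21.136.212.0
Yes, same subnet (21.136.212.0)


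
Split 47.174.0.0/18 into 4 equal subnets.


New prefix = 18 + 2 = 20
Each subnet has 4096 addresses
  47.174.0.0/20
  47.174.16.0/20
  47.174.32.0/20
  47.174.48.0/20
Subnets: 47.174.0.0/20, 47.174.16.0/20, 47.174.32.0/20, 47.174.48.0/20


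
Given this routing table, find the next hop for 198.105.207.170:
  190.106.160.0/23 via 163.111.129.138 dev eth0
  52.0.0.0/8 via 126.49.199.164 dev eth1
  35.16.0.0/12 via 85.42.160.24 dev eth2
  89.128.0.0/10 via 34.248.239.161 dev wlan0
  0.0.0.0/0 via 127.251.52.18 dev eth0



Longest prefix match for 198.105.207.170:
  /23 190.106.160.0: no
  /8 52.0.0.0: no
  /12 35.16.0.0: no
  /10 89.128.0.0: no
  /0 0.0.0.0: MATCH
Selected: next-hop 127.251.52.18 via eth0 (matched /0)


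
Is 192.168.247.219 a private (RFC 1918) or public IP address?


RFC 1918 private ranges:
  10.0.0.0/8 (10.0.0.0 - 10.255.255.255)
  172.16.0.0/12 (172.16.0.0 - 172.31.255.255)
  192.168.0.0/16 (192.168.0.0 - 192.168.255.255)
Private (in 192.168.0.0/16)


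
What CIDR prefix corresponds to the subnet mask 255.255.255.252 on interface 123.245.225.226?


Binary: 11111111.11111111.11111111.11111100
Count leading 1s
Prefix: /30


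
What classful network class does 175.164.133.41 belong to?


First octet: 175
Binary: 10101111
10xxxxxx -> Class B (128-191)
Class B, default mask 255.255.0.0 (/16)


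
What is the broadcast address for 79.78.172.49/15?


Network: 79.78.0.0/15
Host bits = 17
Set all host bits to 1:
Broadcast: 79.79.255.255


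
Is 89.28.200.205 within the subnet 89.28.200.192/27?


Subnet network: 89.28.200.192
Test IP AND mask: 89.28.200.192
Yes, 89.28.200.205 is in 89.28.200.192/27


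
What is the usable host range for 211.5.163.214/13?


Network: 211.0.0.0
Broadcast: 211.7.255.255
First usable = network + 1
Last usable = broadcast - 1
Range: 211.0.0.1 to 211.7.255.254


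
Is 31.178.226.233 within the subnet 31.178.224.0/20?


Subnet network: 31.178.224.0
Test IP AND mask: 31.178.224.0
Yes, 31.178.226.233 is in 31.178.224.0/20


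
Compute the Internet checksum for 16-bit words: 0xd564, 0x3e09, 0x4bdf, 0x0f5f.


Sum all words (with carry folding):
+ 0xd564 = 0xd564
+ 0x3e09 = 0x136e
+ 0x4bdf = 0x5f4d
+ 0x0f5f = 0x6eac
One's complement: ~0x6eac
Checksum = 0x9153


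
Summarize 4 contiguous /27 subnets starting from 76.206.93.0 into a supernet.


Original prefix: /27
Number of subnets: 4 = 2^2
New prefix = 27 - 2 = 25
Supernet: 76.206.93.0/25


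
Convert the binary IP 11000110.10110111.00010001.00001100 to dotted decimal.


11000110 = 198
10110111 = 183
00010001 = 17
00001100 = 12
IP: 198.183.17.12


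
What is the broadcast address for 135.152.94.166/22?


Network: 135.152.92.0/22
Host bits = 10
Set all host bits to 1:
Broadcast: 135.152.95.255


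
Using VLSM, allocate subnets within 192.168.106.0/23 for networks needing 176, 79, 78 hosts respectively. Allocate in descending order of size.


176 hosts -> /24 (254 usable): 192.168.106.0/24
79 hosts -> /25 (126 usable): 192.168.107.0/25
78 hosts -> /25 (126 usable): 192.168.107.128/25
Allocation: 192.168.106.0/24 (176 hosts, 254 usable); 192.168.107.0/25 (79 hosts, 126 usable); 192.168.107.128/25 (78 hosts, 126 usable)


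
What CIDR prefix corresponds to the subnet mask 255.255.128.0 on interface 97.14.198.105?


Binary: 11111111.11111111.10000000.00000000
Count leading 1s
Prefix: /17


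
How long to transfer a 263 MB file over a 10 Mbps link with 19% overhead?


Effective throughput = 10 * (1 - 19/100) = 8.1 Mbps
File size in Mb = 263 * 8 = 2104 Mb
Time = 2104 / 8.1
Time = 259.7531 seconds


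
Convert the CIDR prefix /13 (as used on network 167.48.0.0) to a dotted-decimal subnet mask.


/13 means 13 network bits, 19 host bits
Binary: 11111111111110000000000000000000
Mask: 255.248.0.0


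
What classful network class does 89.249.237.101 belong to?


First octet: 89
Binary: 01011001
0xxxxxxx -> Class A (1-126)
Class A, default mask 255.0.0.0 (/8)


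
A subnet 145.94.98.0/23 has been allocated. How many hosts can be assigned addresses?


Host bits = 32 - 23 = 9
Total addresses = 2^9 = 512
Usable = total - 2 (network and broadcast)
Usable hosts: 510


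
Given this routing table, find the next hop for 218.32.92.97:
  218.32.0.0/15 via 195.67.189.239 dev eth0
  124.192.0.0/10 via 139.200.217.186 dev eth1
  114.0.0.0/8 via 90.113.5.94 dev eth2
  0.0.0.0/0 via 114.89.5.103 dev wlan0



Longest prefix match for 218.32.92.97:
  /15 218.32.0.0: MATCH
  /10 124.192.0.0: no
  /8 114.0.0.0: no
  /0 0.0.0.0: MATCH
Selected: next-hop 195.67.189.239 via eth0 (matched /15)


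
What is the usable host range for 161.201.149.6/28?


Network: 161.201.149.0
Broadcast: 161.201.149.15
First usable = network + 1
Last usable = broadcast - 1
Range: 161.201.149.1 to 161.201.149.14


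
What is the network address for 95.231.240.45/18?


IP:   01011111.11100111.11110000.00101101
Mask: 11111111.11111111.11000000.00000000
AND operation:
Net:  01011111.11100111.11000000.00000000
Network: 95.231.192.0/18


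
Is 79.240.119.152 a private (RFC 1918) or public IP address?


RFC 1918 private ranges:
  10.0.0.0/8 (10.0.0.0 - 10.255.255.255)
  172.16.0.0/12 (172.16.0.0 - 172.31.255.255)
  192.168.0.0/16 (192.168.0.0 - 192.168.255.255)
Public (not in any RFC 1918 range)


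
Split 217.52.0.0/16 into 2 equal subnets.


New prefix = 16 + 1 = 17
Each subnet has 32768 addresses
  217.52.0.0/17
  217.52.128.0/17
Subnets: 217.52.0.0/17, 217.52.128.0/17


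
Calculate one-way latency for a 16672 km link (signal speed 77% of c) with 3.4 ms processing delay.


Speed = 0.77 * 3e5 km/s = 231000 km/s
Propagation delay = 16672 / 231000 = 0.0722 s = 72.1732 ms
Processing delay = 3.4 ms
Total one-way latency = 75.5732 ms


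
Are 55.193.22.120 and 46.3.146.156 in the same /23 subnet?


Mask: 255.255.254.0
55.193.22.120 AND mask = 55.193.22.0
46.3.146.156 AND mask = 46.3.146.0
No, different subnets (55.193.22.0 vs 46.3.146.0)


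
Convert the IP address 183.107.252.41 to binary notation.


183 = 10110111
107 = 01101011
252 = 11111100
41 = 00101001
Binary: 10110111.01101011.11111100.00101001


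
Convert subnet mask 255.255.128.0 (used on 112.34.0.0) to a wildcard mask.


Subnet mask: 255.255.128.0
Wildcard = 255.255.255.255 - subnet mask
255 - 255 = 0
255 - 255 = 0
255 - 128 = 127
255 - 0 = 255
Wildcard: 0.0.127.255


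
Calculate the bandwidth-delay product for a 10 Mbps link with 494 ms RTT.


BDP = bandwidth * RTT
= 10 Mbps * 494 ms
= 10 * 1e6 * 494 / 1000 bits
= 4940000 bits
= 617500 bytes
= 603.0273 KB
BDP = 4940000 bits (617500 bytes)


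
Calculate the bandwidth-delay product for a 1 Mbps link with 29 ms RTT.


BDP = bandwidth * RTT
= 1 Mbps * 29 ms
= 1 * 1e6 * 29 / 1000 bits
= 29000 bits
= 3625 bytes
= 3.54 KB
BDP = 29000 bits (3625 bytes)


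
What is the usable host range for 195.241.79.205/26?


Network: 195.241.79.192
Broadcast: 195.241.79.255
First usable = network + 1
Last usable = broadcast - 1
Range: 195.241.79.193 to 195.241.79.254


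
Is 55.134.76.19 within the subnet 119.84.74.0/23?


Subnet network: 119.84.74.0
Test IP AND mask: 55.134.76.0
No, 55.134.76.19 is not in 119.84.74.0/23


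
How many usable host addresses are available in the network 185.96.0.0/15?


Host bits = 32 - 15 = 17
Total addresses = 2^17 = 131072
Usable = total - 2 (network and broadcast)
Usable hosts: 131070


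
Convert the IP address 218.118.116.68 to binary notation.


218 = 11011010
118 = 01110110
116 = 01110100
68 = 01000100
Binary: 11011010.01110110.01110100.01000100


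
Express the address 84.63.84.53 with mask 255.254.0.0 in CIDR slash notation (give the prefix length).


Binary: 11111111.11111110.00000000.00000000
Count leading 1s
Prefix: /15


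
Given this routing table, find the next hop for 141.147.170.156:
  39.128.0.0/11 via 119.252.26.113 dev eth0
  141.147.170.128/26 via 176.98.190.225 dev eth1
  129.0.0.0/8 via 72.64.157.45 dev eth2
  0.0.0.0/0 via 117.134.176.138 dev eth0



Longest prefix match for 141.147.170.156:
  /11 39.128.0.0: no
  /26 141.147.170.128: MATCH
  /8 129.0.0.0: no
  /0 0.0.0.0: MATCH
Selected: next-hop 176.98.190.225 via eth1 (matched /26)


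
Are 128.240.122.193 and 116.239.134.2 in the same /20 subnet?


Mask: 255.255.240.0
128.240.122.193 AND mask = 128.240.112.0
116.239.134.2 AND mask = 116.239.128.0
No, different subnets (128.240.112.0 vs 116.239.128.0)


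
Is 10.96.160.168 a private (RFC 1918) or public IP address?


RFC 1918 private ranges:
  10.0.0.0/8 (10.0.0.0 - 10.255.255.255)
  172.16.0.0/12 (172.16.0.0 - 172.31.255.255)
  192.168.0.0/16 (192.168.0.0 - 192.168.255.255)
Private (in 10.0.0.0/8)


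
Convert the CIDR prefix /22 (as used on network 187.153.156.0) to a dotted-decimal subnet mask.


/22 means 22 network bits, 10 host bits
Binary: 11111111111111111111110000000000
Mask: 255.255.252.0


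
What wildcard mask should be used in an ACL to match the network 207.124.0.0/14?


Subnet mask: 255.252.0.0
Wildcard = 255.255.255.255 - subnet mask
255 - 255 = 0
255 - 252 = 3
255 - 0 = 255
255 - 0 = 255
Wildcard: 0.3.255.255


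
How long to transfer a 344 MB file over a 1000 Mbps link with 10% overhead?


Effective throughput = 1000 * (1 - 10/100) = 900 Mbps
File size in Mb = 344 * 8 = 2752 Mb
Time = 2752 / 900
Time = 3.0578 seconds


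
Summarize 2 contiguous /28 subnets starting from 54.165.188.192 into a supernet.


Original prefix: /28
Number of subnets: 2 = 2^1
New prefix = 28 - 1 = 27
Supernet: 54.165.188.192/27


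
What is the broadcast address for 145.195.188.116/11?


Network: 145.192.0.0/11
Host bits = 21
Set all host bits to 1:
Broadcast: 145.223.255.255


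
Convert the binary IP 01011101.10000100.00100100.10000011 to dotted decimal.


01011101 = 93
10000100 = 132
00100100 = 36
10000011 = 131
IP: 93.132.36.131


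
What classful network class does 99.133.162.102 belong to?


First octet: 99
Binary: 01100011
0xxxxxxx -> Class A (1-126)
Class A, default mask 255.0.0.0 (/8)


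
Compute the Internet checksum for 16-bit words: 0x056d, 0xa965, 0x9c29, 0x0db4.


Sum all words (with carry folding):
+ 0x056d = 0x056d
+ 0xa965 = 0xaed2
+ 0x9c29 = 0x4afc
+ 0x0db4 = 0x58b0
One's complement: ~0x58b0
Checksum = 0xa74f


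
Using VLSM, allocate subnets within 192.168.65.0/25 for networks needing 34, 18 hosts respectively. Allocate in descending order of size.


34 hosts -> /26 (62 usable): 192.168.65.0/26
18 hosts -> /27 (30 usable): 192.168.65.64/27
Allocation: 192.168.65.0/26 (34 hosts, 62 usable); 192.168.65.64/27 (18 hosts, 30 usable)


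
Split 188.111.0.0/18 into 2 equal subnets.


New prefix = 18 + 1 = 19
Each subnet has 8192 addresses
  188.111.0.0/19
  188.111.32.0/19
Subnets: 188.111.0.0/19, 188.111.32.0/19


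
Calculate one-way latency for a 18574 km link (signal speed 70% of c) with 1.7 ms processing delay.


Speed = 0.7 * 3e5 km/s = 210000 km/s
Propagation delay = 18574 / 210000 = 0.0884 s = 88.4476 ms
Processing delay = 1.7 ms
Total one-way latency = 90.1476 ms


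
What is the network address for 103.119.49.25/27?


IP:   01100111.01110111.00110001.00011001
Mask: 11111111.11111111.11111111.11100000
AND operation:
Net:  01100111.01110111.00110001.00000000
Network: 103.119.49.0/27


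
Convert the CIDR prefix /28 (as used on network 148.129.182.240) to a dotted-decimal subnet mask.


/28 means 28 network bits, 4 host bits
Binary: 11111111111111111111111111110000
Mask: 255.255.255.240


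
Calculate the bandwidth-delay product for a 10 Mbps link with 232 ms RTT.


BDP = bandwidth * RTT
= 10 Mbps * 232 ms
= 10 * 1e6 * 232 / 1000 bits
= 2320000 bits
= 290000 bytes
= 283.2031 KB
BDP = 2320000 bits (290000 bytes)


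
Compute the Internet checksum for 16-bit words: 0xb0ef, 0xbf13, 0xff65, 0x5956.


Sum all words (with carry folding):
+ 0xb0ef = 0xb0ef
+ 0xbf13 = 0x7003
+ 0xff65 = 0x6f69
+ 0x5956 = 0xc8bf
One's complement: ~0xc8bf
Checksum = 0x3740


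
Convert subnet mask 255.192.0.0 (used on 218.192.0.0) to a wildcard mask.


Subnet mask: 255.192.0.0
Wildcard = 255.255.255.255 - subnet mask
255 - 255 = 0
255 - 192 = 63
255 - 0 = 255
255 - 0 = 255
Wildcard: 0.63.255.255


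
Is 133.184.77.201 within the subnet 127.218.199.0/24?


Subnet network: 127.218.199.0
Test IP AND mask: 133.184.77.0
No, 133.184.77.201 is not in 127.218.199.0/24


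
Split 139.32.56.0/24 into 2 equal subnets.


New prefix = 24 + 1 = 25
Each subnet has 128 addresses
  139.32.56.0/25
  139.32.56.128/25
Subnets: 139.32.56.0/25, 139.32.56.128/25


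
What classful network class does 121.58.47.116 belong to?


First octet: 121
Binary: 01111001
0xxxxxxx -> Class A (1-126)
Class A, default mask 255.0.0.0 (/8)


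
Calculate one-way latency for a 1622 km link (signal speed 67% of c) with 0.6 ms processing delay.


Speed = 0.67 * 3e5 km/s = 201000 km/s
Propagation delay = 1622 / 201000 = 0.0081 s = 8.0697 ms
Processing delay = 0.6 ms
Total one-way latency = 8.6697 ms


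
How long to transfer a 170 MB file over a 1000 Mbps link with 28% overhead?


Effective throughput = 1000 * (1 - 28/100) = 720 Mbps
File size in Mb = 170 * 8 = 1360 Mb
Time = 1360 / 720
Time = 1.8889 seconds


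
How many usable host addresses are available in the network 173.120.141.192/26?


Host bits = 32 - 26 = 6
Total addresses = 2^6 = 64
Usable = total - 2 (network and broadcast)
Usable hosts: 62


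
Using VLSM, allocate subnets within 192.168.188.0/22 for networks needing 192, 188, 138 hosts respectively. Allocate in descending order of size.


192 hosts -> /24 (254 usable): 192.168.188.0/24
188 hosts -> /24 (254 usable): 192.168.189.0/24
138 hosts -> /24 (254 usable): 192.168.190.0/24
Allocation: 192.168.188.0/24 (192 hosts, 254 usable); 192.168.189.0/24 (188 hosts, 254 usable); 192.168.190.0/24 (138 hosts, 254 usable)


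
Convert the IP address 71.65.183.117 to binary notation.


71 = 01000111
65 = 01000001
183 = 10110111
117 = 01110101
Binary: 01000111.01000001.10110111.01110101


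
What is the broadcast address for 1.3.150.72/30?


Network: 1.3.150.72/30
Host bits = 2
Set all host bits to 1:
Broadcast: 1.3.150.75


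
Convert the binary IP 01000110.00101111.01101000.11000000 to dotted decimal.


01000110 = 70
00101111 = 47
01101000 = 104
11000000 = 192
IP: 70.47.104.192


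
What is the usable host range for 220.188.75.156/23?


Network: 220.188.74.0
Broadcast: 220.188.75.255
First usable = network + 1
Last usable = broadcast - 1
Range: 220.188.74.1 to 220.188.75.254


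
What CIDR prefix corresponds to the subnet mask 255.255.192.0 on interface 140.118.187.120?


Binary: 11111111.11111111.11000000.00000000
Count leading 1s
Prefix: /18


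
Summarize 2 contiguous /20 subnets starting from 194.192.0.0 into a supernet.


Original prefix: /20
Number of subnets: 2 = 2^1
New prefix = 20 - 1 = 19
Supernet: 194.192.0.0/19


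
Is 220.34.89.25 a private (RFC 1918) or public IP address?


RFC 1918 private ranges:
  10.0.0.0/8 (10.0.0.0 - 10.255.255.255)
  172.16.0.0/12 (172.16.0.0 - 172.31.255.255)
  192.168.0.0/16 (192.168.0.0 - 192.168.255.255)
Public (not in any RFC 1918 range)


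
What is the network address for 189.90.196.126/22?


IP:   10111101.01011010.11000100.01111110
Mask: 11111111.11111111.11111100.00000000
AND operation:
Net:  10111101.01011010.11000100.00000000
Network: 189.90.196.0/22


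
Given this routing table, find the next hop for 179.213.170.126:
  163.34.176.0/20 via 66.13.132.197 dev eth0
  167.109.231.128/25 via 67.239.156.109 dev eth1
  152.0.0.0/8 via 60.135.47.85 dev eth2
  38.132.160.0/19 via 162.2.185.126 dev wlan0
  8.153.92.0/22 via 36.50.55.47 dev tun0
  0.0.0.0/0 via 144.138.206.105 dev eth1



Longest prefix match for 179.213.170.126:
  /20 163.34.176.0: no
  /25 167.109.231.128: no
  /8 152.0.0.0: no
  /19 38.132.160.0: no
  /22 8.153.92.0: no
  /0 0.0.0.0: MATCH
Selected: next-hop 144.138.206.105 via eth1 (matched /0)


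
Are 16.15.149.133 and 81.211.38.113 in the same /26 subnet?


Mask: 255.255.255.192
16.15.149.133 AND mask = 16.15.149.128
81.211.38.113 AND mask = 81.211.38.64
No, different subnets (16.15.149.128 vs 81.211.38.64)


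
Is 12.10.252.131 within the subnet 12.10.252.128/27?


Subnet network: 12.10.252.128
Test IP AND mask: 12.10.252.128
Yes, 12.10.252.131 is in 12.10.252.128/27


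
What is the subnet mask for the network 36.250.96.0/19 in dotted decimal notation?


/19 means 19 network bits, 13 host bits
Binary: 11111111111111111110000000000000
Mask: 255.255.224.0


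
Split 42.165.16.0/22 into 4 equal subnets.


New prefix = 22 + 2 = 24
Each subnet has 256 addresses
  42.165.16.0/24
  42.165.17.0/24
  42.165.18.0/24
  42.165.19.0/24
Subnets: 42.165.16.0/24, 42.165.17.0/24, 42.165.18.0/24, 42.165.19.0/24


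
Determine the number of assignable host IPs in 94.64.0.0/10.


Host bits = 32 - 10 = 22
Total addresses = 2^22 = 4194304
Usable = total - 2 (network and broadcast)
Usable hosts: 4194302


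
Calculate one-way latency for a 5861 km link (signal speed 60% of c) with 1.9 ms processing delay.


Speed = 0.6 * 3e5 km/s = 180000 km/s
Propagation delay = 5861 / 180000 = 0.0326 s = 32.5611 ms
Processing delay = 1.9 ms
Total one-way latency = 34.4611 ms


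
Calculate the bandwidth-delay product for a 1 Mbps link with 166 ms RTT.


BDP = bandwidth * RTT
= 1 Mbps * 166 ms
= 1 * 1e6 * 166 / 1000 bits
= 166000 bits
= 20750 bytes
= 20.2637 KB
BDP = 166000 bits (20750 bytes)


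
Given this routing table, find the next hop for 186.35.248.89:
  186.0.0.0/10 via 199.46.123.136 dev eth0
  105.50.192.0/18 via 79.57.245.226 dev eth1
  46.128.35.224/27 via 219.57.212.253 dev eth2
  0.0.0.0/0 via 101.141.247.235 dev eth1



Longest prefix match for 186.35.248.89:
  /10 186.0.0.0: MATCH
  /18 105.50.192.0: no
  /27 46.128.35.224: no
  /0 0.0.0.0: MATCH
Selected: next-hop 199.46.123.136 via eth0 (matched /10)


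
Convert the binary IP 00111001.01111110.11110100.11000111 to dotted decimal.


00111001 = 57
01111110 = 126
11110100 = 244
11000111 = 199
IP: 57.126.244.199


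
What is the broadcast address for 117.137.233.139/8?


Network: 117.0.0.0/8
Host bits = 24
Set all host bits to 1:
Broadcast: 117.255.255.255


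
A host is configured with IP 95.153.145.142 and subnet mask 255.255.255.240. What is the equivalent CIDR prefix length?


Binary: 11111111.11111111.11111111.11110000
Count leading 1s
Prefix: /28


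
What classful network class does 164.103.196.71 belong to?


First octet: 164
Binary: 10100100
10xxxxxx -> Class B (128-191)
Class B, default mask 255.255.0.0 (/16)


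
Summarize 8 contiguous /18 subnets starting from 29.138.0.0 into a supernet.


Original prefix: /18
Number of subnets: 8 = 2^3
New prefix = 18 - 3 = 15
Supernet: 29.138.0.0/15


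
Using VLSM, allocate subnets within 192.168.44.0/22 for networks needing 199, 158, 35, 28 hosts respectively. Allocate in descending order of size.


199 hosts -> /24 (254 usable): 192.168.44.0/24
158 hosts -> /24 (254 usable): 192.168.45.0/24
35 hosts -> /26 (62 usable): 192.168.46.0/26
28 hosts -> /27 (30 usable): 192.168.46.64/27
Allocation: 192.168.44.0/24 (199 hosts, 254 usable); 192.168.45.0/24 (158 hosts, 254 usable); 192.168.46.0/26 (35 hosts, 62 usable); 192.168.46.64/27 (28 hosts, 30 usable)


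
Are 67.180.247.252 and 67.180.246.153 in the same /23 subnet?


Mask: 255.255.254.0
67.180.247.252 AND mask = 67.180.246.0
67.180.246.153 AND mask = 67.180.246.0
Yes, same subnet (67.180.246.0)


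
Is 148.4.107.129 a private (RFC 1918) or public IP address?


RFC 1918 private ranges:
  10.0.0.0/8 (10.0.0.0 - 10.255.255.255)
  172.16.0.0/12 (172.16.0.0 - 172.31.255.255)
  192.168.0.0/16 (192.168.0.0 - 192.168.255.255)
Public (not in any RFC 1918 range)


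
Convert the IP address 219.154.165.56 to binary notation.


219 = 11011011
154 = 10011010
165 = 10100101
56 = 00111000
Binary: 11011011.10011010.10100101.00111000


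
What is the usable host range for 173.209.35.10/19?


Network: 173.209.32.0
Broadcast: 173.209.63.255
First usable = network + 1
Last usable = broadcast - 1
Range: 173.209.32.1 to 173.209.63.254


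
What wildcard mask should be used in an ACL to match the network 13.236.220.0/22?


Subnet mask: 255.255.252.0
Wildcard = 255.255.255.255 - subnet mask
255 - 255 = 0
255 - 255 = 0
255 - 252 = 3
255 - 0 = 255
Wildcard: 0.0.3.255


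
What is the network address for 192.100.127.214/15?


IP:   11000000.01100100.01111111.11010110
Mask: 11111111.11111110.00000000.00000000
AND operation:
Net:  11000000.01100100.00000000.00000000
Network: 192.100.0.0/15


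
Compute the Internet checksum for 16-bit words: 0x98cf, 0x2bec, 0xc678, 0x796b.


Sum all words (with carry folding):
+ 0x98cf = 0x98cf
+ 0x2bec = 0xc4bb
+ 0xc678 = 0x8b34
+ 0x796b = 0x04a0
One's complement: ~0x04a0
Checksum = 0xfb5f


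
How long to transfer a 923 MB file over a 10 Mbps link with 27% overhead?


Effective throughput = 10 * (1 - 27/100) = 7.3 Mbps
File size in Mb = 923 * 8 = 7384 Mb
Time = 7384 / 7.3
Time = 1011.5068 seconds


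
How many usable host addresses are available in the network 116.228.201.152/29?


Host bits = 32 - 29 = 3
Total addresses = 2^3 = 8
Usable = total - 2 (network and broadcast)
Usable hosts: 6


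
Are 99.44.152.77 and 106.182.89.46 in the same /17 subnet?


Mask: 255.255.128.0
99.44.152.77 AND mask = 99.44.128.0
106.182.89.46 AND mask = 106.182.0.0
No, different subnets (99.44.128.0 vs 106.182.0.0)


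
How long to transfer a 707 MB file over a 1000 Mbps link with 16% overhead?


Effective throughput = 1000 * (1 - 16/100) = 840 Mbps
File size in Mb = 707 * 8 = 5656 Mb
Time = 5656 / 840
Time = 6.7333 seconds


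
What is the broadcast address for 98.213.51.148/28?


Network: 98.213.51.144/28
Host bits = 4
Set all host bits to 1:
Broadcast: 98.213.51.159


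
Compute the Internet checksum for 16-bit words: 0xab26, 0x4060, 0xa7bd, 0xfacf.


Sum all words (with carry folding):
+ 0xab26 = 0xab26
+ 0x4060 = 0xeb86
+ 0xa7bd = 0x9344
+ 0xfacf = 0x8e14
One's complement: ~0x8e14
Checksum = 0x71eb


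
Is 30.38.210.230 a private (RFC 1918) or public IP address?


RFC 1918 private ranges:
  10.0.0.0/8 (10.0.0.0 - 10.255.255.255)
  172.16.0.0/12 (172.16.0.0 - 172.31.255.255)
  192.168.0.0/16 (192.168.0.0 - 192.168.255.255)
Public (not in any RFC 1918 range)


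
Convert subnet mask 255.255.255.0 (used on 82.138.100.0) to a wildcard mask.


Subnet mask: 255.255.255.0
Wildcard = 255.255.255.255 - subnet mask
255 - 255 = 0
255 - 255 = 0
255 - 255 = 0
255 - 0 = 255
Wildcard: 0.0.0.255


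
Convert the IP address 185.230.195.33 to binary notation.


185 = 10111001
230 = 11100110
195 = 11000011
33 = 00100001
Binary: 10111001.11100110.11000011.00100001


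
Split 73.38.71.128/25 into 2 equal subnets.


New prefix = 25 + 1 = 26
Each subnet has 64 addresses
  73.38.71.128/26
  73.38.71.192/26
Subnets: 73.38.71.128/26, 73.38.71.192/26


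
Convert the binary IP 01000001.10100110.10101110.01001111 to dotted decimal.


01000001 = 65
10100110 = 166
10101110 = 174
01001111 = 79
IP: 65.166.174.79


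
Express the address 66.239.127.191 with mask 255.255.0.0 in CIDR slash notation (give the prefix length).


Binary: 11111111.11111111.00000000.00000000
Count leading 1s
Prefix: /16


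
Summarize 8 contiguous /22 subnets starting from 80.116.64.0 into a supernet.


Original prefix: /22
Number of subnets: 8 = 2^3
New prefix = 22 - 3 = 19
Supernet: 80.116.64.0/19


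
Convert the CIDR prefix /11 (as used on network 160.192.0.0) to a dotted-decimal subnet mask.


/11 means 11 network bits, 21 host bits
Binary: 11111111111000000000000000000000
Mask: 255.224.0.0


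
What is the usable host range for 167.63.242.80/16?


Network: 167.63.0.0
Broadcast: 167.63.255.255
First usable = network + 1
Last usable = broadcast - 1
Range: 167.63.0.1 to 167.63.255.254


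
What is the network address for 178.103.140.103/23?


IP:   10110010.01100111.10001100.01100111
Mask: 11111111.11111111.11111110.00000000
AND operation:
Net:  10110010.01100111.10001100.00000000
Network: 178.103.140.0/23


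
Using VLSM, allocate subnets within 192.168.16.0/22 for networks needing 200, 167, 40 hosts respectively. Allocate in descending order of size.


200 hosts -> /24 (254 usable): 192.168.16.0/24
167 hosts -> /24 (254 usable): 192.168.17.0/24
40 hosts -> /26 (62 usable): 192.168.18.0/26
Allocation: 192.168.16.0/24 (200 hosts, 254 usable); 192.168.17.0/24 (167 hosts, 254 usable); 192.168.18.0/26 (40 hosts, 62 usable)


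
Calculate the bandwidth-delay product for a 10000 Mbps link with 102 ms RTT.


BDP = bandwidth * RTT
= 10000 Mbps * 102 ms
= 10000 * 1e6 * 102 / 1000 bits
= 1020000000 bits
= 127500000 bytes
= 124511.7188 KB
BDP = 1020000000 bits (127500000 bytes)


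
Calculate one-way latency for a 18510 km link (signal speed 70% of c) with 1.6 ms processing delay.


Speed = 0.7 * 3e5 km/s = 210000 km/s
Propagation delay = 18510 / 210000 = 0.0881 s = 88.1429 ms
Processing delay = 1.6 ms
Total one-way latency = 89.7429 ms


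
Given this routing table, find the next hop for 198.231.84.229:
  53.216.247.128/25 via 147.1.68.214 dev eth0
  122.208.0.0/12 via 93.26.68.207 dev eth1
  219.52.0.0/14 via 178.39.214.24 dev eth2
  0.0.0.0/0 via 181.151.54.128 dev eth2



Longest prefix match for 198.231.84.229:
  /25 53.216.247.128: no
  /12 122.208.0.0: no
  /14 219.52.0.0: no
  /0 0.0.0.0: MATCH
Selected: next-hop 181.151.54.128 via eth2 (matched /0)


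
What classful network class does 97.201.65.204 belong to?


First octet: 97
Binary: 01100001
0xxxxxxx -> Class A (1-126)
Class A, default mask 255.0.0.0 (/8)


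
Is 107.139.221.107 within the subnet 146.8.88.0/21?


Subnet network: 146.8.88.0
Test IP AND mask: 107.139.216.0
No, 107.139.221.107 is not in 146.8.88.0/21


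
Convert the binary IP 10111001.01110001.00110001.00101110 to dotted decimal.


10111001 = 185
01110001 = 113
00110001 = 49
00101110 = 46
IP: 185.113.49.46


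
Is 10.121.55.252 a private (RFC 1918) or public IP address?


RFC 1918 private ranges:
  10.0.0.0/8 (10.0.0.0 - 10.255.255.255)
  172.16.0.0/12 (172.16.0.0 - 172.31.255.255)
  192.168.0.0/16 (192.168.0.0 - 192.168.255.255)
Private (in 10.0.0.0/8)


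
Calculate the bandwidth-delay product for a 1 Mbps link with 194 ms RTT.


BDP = bandwidth * RTT
= 1 Mbps * 194 ms
= 1 * 1e6 * 194 / 1000 bits
= 194000 bits
= 24250 bytes
= 23.6816 KB
BDP = 194000 bits (24250 bytes)


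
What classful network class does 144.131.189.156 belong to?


First octet: 144
Binary: 10010000
10xxxxxx -> Class B (128-191)
Class B, default mask 255.255.0.0 (/16)


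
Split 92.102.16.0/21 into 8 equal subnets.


New prefix = 21 + 3 = 24
Each subnet has 256 addresses
  92.102.16.0/24
  92.102.17.0/24
  92.102.18.0/24
  92.102.19.0/24
  92.102.20.0/24
  92.102.21.0/24
  92.102.22.0/24
  92.102.23.0/24
Subnets: 92.102.16.0/24, 92.102.17.0/24, 92.102.18.0/24, 92.102.19.0/24, 92.102.20.0/24, 92.102.21.0/24, 92.102.22.0/24, 92.102.23.0/24


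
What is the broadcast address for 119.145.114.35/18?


Network: 119.145.64.0/18
Host bits = 14
Set all host bits to 1:
Broadcast: 119.145.127.255


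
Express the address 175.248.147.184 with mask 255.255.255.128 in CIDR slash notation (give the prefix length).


Binary: 11111111.11111111.11111111.10000000
Count leading 1s
Prefix: /25


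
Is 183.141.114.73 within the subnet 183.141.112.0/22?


Subnet network: 183.141.112.0
Test IP AND mask: 183.141.112.0
Yes, 183.141.114.73 is in 183.141.112.0/22


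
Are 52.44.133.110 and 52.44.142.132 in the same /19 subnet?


Mask: 255.255.224.0
52.44.133.110 AND mask = 52.44.128.0
52.44.142.132 AND mask = 52.44.128.0
Yes, same subnet (52.44.128.0)


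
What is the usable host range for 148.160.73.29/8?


Network: 148.0.0.0
Broadcast: 148.255.255.255
First usable = network + 1
Last usable = broadcast - 1
Range: 148.0.0.1 to 148.255.255.254


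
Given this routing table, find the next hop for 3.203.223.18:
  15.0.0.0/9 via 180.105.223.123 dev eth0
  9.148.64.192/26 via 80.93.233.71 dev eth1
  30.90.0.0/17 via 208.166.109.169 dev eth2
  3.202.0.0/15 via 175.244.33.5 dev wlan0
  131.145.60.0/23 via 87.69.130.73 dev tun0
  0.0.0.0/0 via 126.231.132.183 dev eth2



Longest prefix match for 3.203.223.18:
  /9 15.0.0.0: no
  /26 9.148.64.192: no
  /17 30.90.0.0: no
  /15 3.202.0.0: MATCH
  /23 131.145.60.0: no
  /0 0.0.0.0: MATCH
Selected: next-hop 175.244.33.5 via wlan0 (matched /15)


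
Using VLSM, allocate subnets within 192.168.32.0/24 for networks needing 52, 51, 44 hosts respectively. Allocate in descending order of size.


52 hosts -> /26 (62 usable): 192.168.32.0/26
51 hosts -> /26 (62 usable): 192.168.32.64/26
44 hosts -> /26 (62 usable): 192.168.32.128/26
Allocation: 192.168.32.0/26 (52 hosts, 62 usable); 192.168.32.64/26 (51 hosts, 62 usable); 192.168.32.128/26 (44 hosts, 62 usable)


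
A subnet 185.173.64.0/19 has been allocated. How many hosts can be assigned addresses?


Host bits = 32 - 19 = 13
Total addresses = 2^13 = 8192
Usable = total - 2 (network and broadcast)
Usable hosts: 8190


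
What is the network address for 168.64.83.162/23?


IP:   10101000.01000000.01010011.10100010
Mask: 11111111.11111111.11111110.00000000
AND operation:
Net:  10101000.01000000.01010010.00000000
Network: 168.64.82.0/23


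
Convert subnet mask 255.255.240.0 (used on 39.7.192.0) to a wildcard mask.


Subnet mask: 255.255.240.0
Wildcard = 255.255.255.255 - subnet mask
255 - 255 = 0
255 - 255 = 0
255 - 240 = 15
255 - 0 = 255
Wildcard: 0.0.15.255


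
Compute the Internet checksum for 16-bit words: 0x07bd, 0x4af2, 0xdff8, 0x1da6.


Sum all words (with carry folding):
+ 0x07bd = 0x07bd
+ 0x4af2 = 0x52af
+ 0xdff8 = 0x32a8
+ 0x1da6 = 0x504e
One's complement: ~0x504e
Checksum = 0xafb1


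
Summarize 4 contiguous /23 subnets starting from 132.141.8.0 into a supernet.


Original prefix: /23
Number of subnets: 4 = 2^2
New prefix = 23 - 2 = 21
Supernet: 132.141.8.0/21


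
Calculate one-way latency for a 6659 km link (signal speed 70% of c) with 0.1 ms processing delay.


Speed = 0.7 * 3e5 km/s = 210000 km/s
Propagation delay = 6659 / 210000 = 0.0317 s = 31.7095 ms
Processing delay = 0.1 ms
Total one-way latency = 31.8095 ms


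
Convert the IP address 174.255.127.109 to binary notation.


174 = 10101110
255 = 11111111
127 = 01111111
109 = 01101101
Binary: 10101110.11111111.01111111.01101101


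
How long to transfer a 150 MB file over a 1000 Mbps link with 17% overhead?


Effective throughput = 1000 * (1 - 17/100) = 830 Mbps
File size in Mb = 150 * 8 = 1200 Mb
Time = 1200 / 830
Time = 1.4458 seconds


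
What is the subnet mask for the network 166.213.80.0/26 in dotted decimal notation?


/26 means 26 network bits, 6 host bits
Binary: 11111111111111111111111111000000
Mask: 255.255.255.192


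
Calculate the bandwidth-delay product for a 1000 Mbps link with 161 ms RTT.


BDP = bandwidth * RTT
= 1000 Mbps * 161 ms
= 1000 * 1e6 * 161 / 1000 bits
= 161000000 bits
= 20125000 bytes
= 19653.3203 KB
BDP = 161000000 bits (20125000 bytes)


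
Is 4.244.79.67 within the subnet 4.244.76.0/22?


Subnet network: 4.244.76.0
Test IP AND mask: 4.244.76.0
Yes, 4.244.79.67 is in 4.244.76.0/22


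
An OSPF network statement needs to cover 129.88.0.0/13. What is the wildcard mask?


Subnet mask: 255.248.0.0
Wildcard = 255.255.255.255 - subnet mask
255 - 255 = 0
255 - 248 = 7
255 - 0 = 255
255 - 0 = 255
Wildcard: 0.7.255.255


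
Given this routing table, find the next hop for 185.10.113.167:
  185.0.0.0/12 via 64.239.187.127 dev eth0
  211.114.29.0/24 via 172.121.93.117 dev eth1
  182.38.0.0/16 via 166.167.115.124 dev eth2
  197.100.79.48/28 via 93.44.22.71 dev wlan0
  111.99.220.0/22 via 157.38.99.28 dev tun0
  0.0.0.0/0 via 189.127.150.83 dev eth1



Longest prefix match for 185.10.113.167:
  /12 185.0.0.0: MATCH
  /24 211.114.29.0: no
  /16 182.38.0.0: no
  /28 197.100.79.48: no
  /22 111.99.220.0: no
  /0 0.0.0.0: MATCH
Selected: next-hop 64.239.187.127 via eth0 (matched /12)


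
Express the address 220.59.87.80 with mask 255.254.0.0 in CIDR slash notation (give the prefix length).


Binary: 11111111.11111110.00000000.00000000
Count leading 1s
Prefix: /15


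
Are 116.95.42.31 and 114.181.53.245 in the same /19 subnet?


Mask: 255.255.224.0
116.95.42.31 AND mask = 116.95.32.0
114.181.53.245 AND mask = 114.181.32.0
No, different subnets (116.95.32.0 vs 114.181.32.0)


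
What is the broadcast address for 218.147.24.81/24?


Network: 218.147.24.0/24
Host bits = 8
Set all host bits to 1:
Broadcast: 218.147.24.255


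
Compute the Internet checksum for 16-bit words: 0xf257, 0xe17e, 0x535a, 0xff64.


Sum all words (with carry folding):
+ 0xf257 = 0xf257
+ 0xe17e = 0xd3d6
+ 0x535a = 0x2731
+ 0xff64 = 0x2696
One's complement: ~0x2696
Checksum = 0xd969


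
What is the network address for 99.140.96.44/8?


IP:   01100011.10001100.01100000.00101100
Mask: 11111111.00000000.00000000.00000000
AND operation:
Net:  01100011.00000000.00000000.00000000
Network: 99.0.0.0/8


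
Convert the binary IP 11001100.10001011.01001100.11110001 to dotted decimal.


11001100 = 204
10001011 = 139
01001100 = 76
11110001 = 241
IP: 204.139.76.241


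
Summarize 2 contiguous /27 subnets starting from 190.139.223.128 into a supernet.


Original prefix: /27
Number of subnets: 2 = 2^1
New prefix = 27 - 1 = 26
Supernet: 190.139.223.128/26


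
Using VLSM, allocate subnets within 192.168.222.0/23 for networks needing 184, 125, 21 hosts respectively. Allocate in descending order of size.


184 hosts -> /24 (254 usable): 192.168.222.0/24
125 hosts -> /25 (126 usable): 192.168.223.0/25
21 hosts -> /27 (30 usable): 192.168.223.128/27
Allocation: 192.168.222.0/24 (184 hosts, 254 usable); 192.168.223.0/25 (125 hosts, 126 usable); 192.168.223.128/27 (21 hosts, 30 usable)


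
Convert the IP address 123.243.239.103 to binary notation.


123 = 01111011
243 = 11110011
239 = 11101111
103 = 01100111
Binary: 01111011.11110011.11101111.01100111


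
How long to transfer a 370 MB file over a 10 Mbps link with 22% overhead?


Effective throughput = 10 * (1 - 22/100) = 7.8 Mbps
File size in Mb = 370 * 8 = 2960 Mb
Time = 2960 / 7.8
Time = 379.4872 seconds


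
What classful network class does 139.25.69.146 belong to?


First octet: 139
Binary: 10001011
10xxxxxx -> Class B (128-191)
Class B, default mask 255.255.0.0 (/16)


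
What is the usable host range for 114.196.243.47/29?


Network: 114.196.243.40
Broadcast: 114.196.243.47
First usable = network + 1
Last usable = broadcast - 1
Range: 114.196.243.41 to 114.196.243.46


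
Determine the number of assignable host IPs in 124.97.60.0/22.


Host bits = 32 - 22 = 10
Total addresses = 2^10 = 1024
Usable = total - 2 (network and broadcast)
Usable hosts: 1022


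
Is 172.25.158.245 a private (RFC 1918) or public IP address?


RFC 1918 private ranges:
  10.0.0.0/8 (10.0.0.0 - 10.255.255.255)
  172.16.0.0/12 (172.16.0.0 - 172.31.255.255)
  192.168.0.0/16 (192.168.0.0 - 192.168.255.255)
Private (in 172.16.0.0/12)


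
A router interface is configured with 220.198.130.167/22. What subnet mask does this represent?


/22 means 22 network bits, 10 host bits
Binary: 11111111111111111111110000000000
Mask: 255.255.252.0


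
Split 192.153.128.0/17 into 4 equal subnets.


New prefix = 17 + 2 = 19
Each subnet has 8192 addresses
  192.153.128.0/19
  192.153.160.0/19
  192.153.192.0/19
  192.153.224.0/19
Subnets: 192.153.128.0/19, 192.153.160.0/19, 192.153.192.0/19, 192.153.224.0/19


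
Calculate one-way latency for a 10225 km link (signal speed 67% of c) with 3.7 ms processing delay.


Speed = 0.67 * 3e5 km/s = 201000 km/s
Propagation delay = 10225 / 201000 = 0.0509 s = 50.8706 ms
Processing delay = 3.7 ms
Total one-way latency = 54.5706 ms


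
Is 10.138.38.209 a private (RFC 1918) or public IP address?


RFC 1918 private ranges:
  10.0.0.0/8 (10.0.0.0 - 10.255.255.255)
  172.16.0.0/12 (172.16.0.0 - 172.31.255.255)
  192.168.0.0/16 (192.168.0.0 - 192.168.255.255)
Private (in 10.0.0.0/8)


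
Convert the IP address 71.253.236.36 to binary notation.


71 = 01000111
253 = 11111101
236 = 11101100
36 = 00100100
Binary: 01000111.11111101.11101100.00100100


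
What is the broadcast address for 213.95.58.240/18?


Network: 213.95.0.0/18
Host bits = 14
Set all host bits to 1:
Broadcast: 213.95.63.255
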